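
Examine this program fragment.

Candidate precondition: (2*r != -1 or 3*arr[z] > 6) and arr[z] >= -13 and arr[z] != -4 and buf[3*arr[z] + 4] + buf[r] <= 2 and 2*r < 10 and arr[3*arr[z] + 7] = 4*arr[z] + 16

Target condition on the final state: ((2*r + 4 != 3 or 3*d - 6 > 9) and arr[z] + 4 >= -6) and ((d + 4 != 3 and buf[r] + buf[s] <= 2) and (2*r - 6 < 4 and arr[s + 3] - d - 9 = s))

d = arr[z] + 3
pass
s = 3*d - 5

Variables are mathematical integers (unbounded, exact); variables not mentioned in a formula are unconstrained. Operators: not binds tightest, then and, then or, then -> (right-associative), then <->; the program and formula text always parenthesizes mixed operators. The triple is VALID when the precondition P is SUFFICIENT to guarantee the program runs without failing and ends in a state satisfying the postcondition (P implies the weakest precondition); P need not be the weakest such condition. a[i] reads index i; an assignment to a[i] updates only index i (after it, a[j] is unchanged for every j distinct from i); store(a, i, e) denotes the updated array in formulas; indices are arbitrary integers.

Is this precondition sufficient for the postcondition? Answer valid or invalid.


Working backward. After the program, the postcondition ((2*r + 4 != 3 or 3*d - 6 > 9) and arr[z] + 4 >= -6) and ((d + 4 != 3 and buf[r] + buf[s] <= 2) and (2*r - 6 < 4 and arr[s + 3] - d - 9 = s)) must hold; in canonical form it is (2*r != -1 or 3*d > 15) and arr[z] >= -10 and d != -1 and buf[r] + buf[s] <= 2 and 2*r < 10 and arr[s + 3] = d + s + 9.
Before s := 3*d - 5: (2*r != -1 or 3*d > 15) and arr[z] >= -10 and d != -1 and buf[3*d - 5] + buf[r] <= 2 and 2*r < 10 and arr[3*d - 2] = 4*d + 4
Before skip: (2*r != -1 or 3*d > 15) and arr[z] >= -10 and d != -1 and buf[3*d - 5] + buf[r] <= 2 and 2*r < 10 and arr[3*d - 2] = 4*d + 4
Before d := arr[z] + 3: (2*r != -1 or 3*arr[z] > 6) and arr[z] >= -10 and arr[z] != -4 and buf[3*arr[z] + 4] + buf[r] <= 2 and 2*r < 10 and arr[3*arr[z] + 7] = 4*arr[z] + 16
The weakest precondition is (2*r != -1 or 3*arr[z] > 6) and arr[z] >= -10 and arr[z] != -4 and buf[3*arr[z] + 4] + buf[r] <= 2 and 2*r < 10 and arr[3*arr[z] + 7] = 4*arr[z] + 16.
Check whether (2*r != -1 or 3*arr[z] > 6) and arr[z] >= -13 and arr[z] != -4 and buf[3*arr[z] + 4] + buf[r] <= 2 and 2*r < 10 and arr[3*arr[z] + 7] = 4*arr[z] + 16 implies it.
Countermodel: at the initial state arr = {[-7040] = -28, [-29] = -28, [-26] = -28, [2] = -11, elsewhere -28}, buf = {[-7040] = 0, [-29] = -15215, [-26] = -15215, [2] = -15215, elsewhere -15215}, r = -7040, z = 2, the precondition holds but the weakest precondition fails.
Answer: invalid


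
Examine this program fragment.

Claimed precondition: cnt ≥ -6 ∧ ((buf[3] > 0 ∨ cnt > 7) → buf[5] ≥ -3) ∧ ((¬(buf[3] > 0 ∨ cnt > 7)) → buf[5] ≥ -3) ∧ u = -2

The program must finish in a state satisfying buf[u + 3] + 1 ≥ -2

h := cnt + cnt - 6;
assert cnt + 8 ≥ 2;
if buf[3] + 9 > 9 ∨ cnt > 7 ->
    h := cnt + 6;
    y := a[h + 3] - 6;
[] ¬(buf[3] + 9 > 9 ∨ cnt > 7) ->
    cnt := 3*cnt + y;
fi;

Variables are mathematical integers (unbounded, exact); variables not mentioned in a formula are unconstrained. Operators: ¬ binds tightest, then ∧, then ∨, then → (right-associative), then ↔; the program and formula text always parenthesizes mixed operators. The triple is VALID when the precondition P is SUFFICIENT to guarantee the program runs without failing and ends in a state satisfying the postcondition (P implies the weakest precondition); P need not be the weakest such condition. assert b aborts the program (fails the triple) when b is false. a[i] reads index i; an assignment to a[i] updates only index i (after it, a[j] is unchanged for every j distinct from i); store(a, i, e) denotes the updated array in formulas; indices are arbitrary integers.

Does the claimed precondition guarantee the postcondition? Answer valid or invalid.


Working backward. After the program, the postcondition buf[u + 3] + 1 ≥ -2 must hold; in canonical form it is buf[u + 3] ≥ -3.
Then branch requires buf[u + 3] ≥ -3; else branch requires buf[u + 3] ≥ -3.
Before the if: ((buf[3] > 0 ∨ cnt > 7) → buf[u + 3] ≥ -3) ∧ ((¬(buf[3] > 0 ∨ cnt > 7)) → buf[u + 3] ≥ -3)
Before assert cnt + 8 ≥ 2: cnt ≥ -6 ∧ ((buf[3] > 0 ∨ cnt > 7) → buf[u + 3] ≥ -3) ∧ ((¬(buf[3] > 0 ∨ cnt > 7)) → buf[u + 3] ≥ -3)
Before h := cnt + cnt - 6: cnt ≥ -6 ∧ ((buf[3] > 0 ∨ cnt > 7) → buf[u + 3] ≥ -3) ∧ ((¬(buf[3] > 0 ∨ cnt > 7)) → buf[u + 3] ≥ -3)
The weakest precondition is cnt ≥ -6 ∧ ((buf[3] > 0 ∨ cnt > 7) → buf[u + 3] ≥ -3) ∧ ((¬(buf[3] > 0 ∨ cnt > 7)) → buf[u + 3] ≥ -3).
Check whether cnt ≥ -6 ∧ ((buf[3] > 0 ∨ cnt > 7) → buf[5] ≥ -3) ∧ ((¬(buf[3] > 0 ∨ cnt > 7)) → buf[5] ≥ -3) ∧ u = -2 implies it.
Countermodel: at the initial state buf = {[1] = -4, [3] = 7041, [5] = 0, elsewhere -4}, cnt = 0, u = -2, the precondition holds but the weakest precondition fails.
Answer: invalid


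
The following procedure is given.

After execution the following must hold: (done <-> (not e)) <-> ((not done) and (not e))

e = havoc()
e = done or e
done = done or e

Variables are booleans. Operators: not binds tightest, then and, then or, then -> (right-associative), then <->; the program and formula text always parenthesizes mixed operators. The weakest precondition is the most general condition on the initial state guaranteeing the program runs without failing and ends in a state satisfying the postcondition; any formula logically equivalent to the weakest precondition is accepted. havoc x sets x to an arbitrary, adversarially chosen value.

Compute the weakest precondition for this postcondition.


Working backward. After the program, (done <-> (not e)) <-> ((not done) and (not e)) must hold.
Before done := done or e: ((done or e) <-> (not e)) <-> ((not (done or e)) and (not e))
Before e := done or e: ((done or e) <-> (not (done or e))) <-> (not (done or e))
Before havoc e: (done <-> (not done)) <-> (not done)
Answer: WP = (done <-> (not done)) <-> (not done)


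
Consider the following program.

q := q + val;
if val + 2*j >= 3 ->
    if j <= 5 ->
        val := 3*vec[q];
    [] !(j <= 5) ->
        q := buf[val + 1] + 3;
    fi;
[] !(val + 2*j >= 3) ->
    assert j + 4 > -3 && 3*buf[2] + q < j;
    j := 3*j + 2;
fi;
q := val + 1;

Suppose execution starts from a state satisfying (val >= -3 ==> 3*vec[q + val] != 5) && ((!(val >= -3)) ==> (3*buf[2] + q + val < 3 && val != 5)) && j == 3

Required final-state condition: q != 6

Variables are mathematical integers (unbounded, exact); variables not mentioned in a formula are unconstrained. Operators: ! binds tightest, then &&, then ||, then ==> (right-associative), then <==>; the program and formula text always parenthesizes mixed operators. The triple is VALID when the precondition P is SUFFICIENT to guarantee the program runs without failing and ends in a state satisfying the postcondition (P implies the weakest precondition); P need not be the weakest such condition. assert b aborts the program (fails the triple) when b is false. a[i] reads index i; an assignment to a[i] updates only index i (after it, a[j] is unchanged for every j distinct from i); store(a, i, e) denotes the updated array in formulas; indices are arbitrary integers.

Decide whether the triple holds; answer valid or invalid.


Working backward. After the program, q != 6 must hold.
Before q := val + 1: val != 5
Then branch requires (j <= 5 ==> 3*vec[q] != 5) && ((!(j <= 5)) ==> val != 5); else branch requires j > -7 && 3*buf[2] + q < j && val != 5.
Before the if: (2*j + val >= 3 ==> ((j <= 5 ==> 3*vec[q] != 5) && ((!(j <= 5)) ==> val != 5))) && ((!(2*j + val >= 3)) ==> (j > -7 && 3*buf[2] + q < j && val != 5))
Before q := q + val: (2*j + val >= 3 ==> ((j <= 5 ==> 3*vec[q + val] != 5) && ((!(j <= 5)) ==> val != 5))) && ((!(2*j + val >= 3)) ==> (j > -7 && 3*buf[2] + q + val < j && val != 5))
The weakest precondition is (2*j + val >= 3 ==> ((j <= 5 ==> 3*vec[q + val] != 5) && ((!(j <= 5)) ==> val != 5))) && ((!(2*j + val >= 3)) ==> (j > -7 && 3*buf[2] + q + val < j && val != 5)).
Check whether (val >= -3 ==> 3*vec[q + val] != 5) && ((!(val >= -3)) ==> (3*buf[2] + q + val < 3 && val != 5)) && j == 3 implies it.
Every state satisfying the precondition satisfies the weakest precondition: the implication holds.
Answer: valid


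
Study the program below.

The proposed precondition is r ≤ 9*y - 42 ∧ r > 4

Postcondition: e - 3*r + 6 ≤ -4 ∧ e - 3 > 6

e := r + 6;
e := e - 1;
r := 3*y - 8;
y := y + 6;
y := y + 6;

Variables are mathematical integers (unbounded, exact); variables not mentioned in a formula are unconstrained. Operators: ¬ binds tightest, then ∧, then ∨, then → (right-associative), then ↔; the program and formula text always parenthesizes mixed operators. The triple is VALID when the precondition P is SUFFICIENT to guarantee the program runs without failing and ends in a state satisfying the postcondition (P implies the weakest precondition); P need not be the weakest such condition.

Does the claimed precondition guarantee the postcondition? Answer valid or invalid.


Working backward. After the program, the postcondition e - 3*r + 6 ≤ -4 ∧ e - 3 > 6 must hold; in canonical form it is e ≤ 3*r - 10 ∧ e > 9.
Before y := y + 6: e ≤ 3*r - 10 ∧ e > 9
Before y := y + 6: e ≤ 3*r - 10 ∧ e > 9
Before r := 3*y - 8: e ≤ 9*y - 34 ∧ e > 9
Before e := e - 1: e ≤ 9*y - 33 ∧ e > 10
Before e := r + 6: r ≤ 9*y - 39 ∧ r > 4
The weakest precondition is r ≤ 9*y - 39 ∧ r > 4.
Check whether r ≤ 9*y - 42 ∧ r > 4 implies it.
Every state satisfying the precondition satisfies the weakest precondition: the implication holds.
Answer: valid


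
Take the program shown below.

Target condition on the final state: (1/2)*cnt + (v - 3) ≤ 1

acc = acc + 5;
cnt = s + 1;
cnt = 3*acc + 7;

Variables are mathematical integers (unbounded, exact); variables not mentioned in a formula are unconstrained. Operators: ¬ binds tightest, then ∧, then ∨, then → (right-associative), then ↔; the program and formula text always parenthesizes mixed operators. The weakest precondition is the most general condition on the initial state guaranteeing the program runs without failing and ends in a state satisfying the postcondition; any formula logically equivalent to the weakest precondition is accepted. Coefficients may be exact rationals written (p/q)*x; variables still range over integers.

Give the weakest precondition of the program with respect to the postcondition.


Working backward. After the program, the postcondition (1/2)*cnt + (v - 3) ≤ 1 must hold; in canonical form it is (1/2)*cnt + v ≤ 4.
Before cnt := 3*acc + 7: (3/2)*acc + v ≤ 1/2
Before cnt := s + 1: (3/2)*acc + v ≤ 1/2
Before acc := acc + 5: (3/2)*acc + v ≤ -7
Answer: WP = (3/2)*acc + v ≤ -7


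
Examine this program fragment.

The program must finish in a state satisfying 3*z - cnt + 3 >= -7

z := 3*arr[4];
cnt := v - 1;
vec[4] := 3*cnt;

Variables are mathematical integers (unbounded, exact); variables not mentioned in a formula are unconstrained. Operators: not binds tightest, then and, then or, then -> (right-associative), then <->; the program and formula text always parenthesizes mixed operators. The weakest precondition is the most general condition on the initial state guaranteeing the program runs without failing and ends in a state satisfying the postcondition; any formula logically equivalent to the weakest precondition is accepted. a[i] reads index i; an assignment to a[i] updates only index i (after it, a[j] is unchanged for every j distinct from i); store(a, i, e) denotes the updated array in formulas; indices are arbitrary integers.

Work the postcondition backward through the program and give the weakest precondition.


Working backward. After the program, the postcondition 3*z - cnt + 3 >= -7 must hold; in canonical form it is 3*z >= cnt - 10.
Before vec[4] := 3*cnt: 3*z >= cnt - 10
Before cnt := v - 1: 3*z >= v - 11
Before z := 3*arr[4]: 9*arr[4] >= v - 11
Answer: WP = 9*arr[4] >= v - 11


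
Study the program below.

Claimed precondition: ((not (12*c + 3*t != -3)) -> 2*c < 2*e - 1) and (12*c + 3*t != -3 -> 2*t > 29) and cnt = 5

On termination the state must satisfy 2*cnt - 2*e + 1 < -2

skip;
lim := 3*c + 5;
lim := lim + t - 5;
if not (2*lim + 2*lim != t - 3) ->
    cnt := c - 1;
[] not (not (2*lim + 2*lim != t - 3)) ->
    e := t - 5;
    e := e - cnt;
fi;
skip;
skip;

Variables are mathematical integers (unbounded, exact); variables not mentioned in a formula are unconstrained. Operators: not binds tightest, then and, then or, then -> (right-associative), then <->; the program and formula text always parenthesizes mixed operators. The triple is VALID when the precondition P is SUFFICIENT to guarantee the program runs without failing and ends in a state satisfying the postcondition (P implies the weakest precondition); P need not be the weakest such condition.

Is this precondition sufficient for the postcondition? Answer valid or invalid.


Working backward. After the program, the postcondition 2*cnt - 2*e + 1 < -2 must hold; in canonical form it is 2*cnt < 2*e - 3.
Before skip: 2*cnt < 2*e - 3
Before skip: 2*cnt < 2*e - 3
Then branch requires 2*c < 2*e - 1; else branch requires 4*cnt < 2*t - 13.
Before the if: ((not (4*lim != t - 3)) -> 2*c < 2*e - 1) and (4*lim != t - 3 -> 4*cnt < 2*t - 13)
Before lim := lim + t - 5: ((not (4*lim + 3*t != 17)) -> 2*c < 2*e - 1) and (4*lim + 3*t != 17 -> 4*cnt < 2*t - 13)
Before lim := 3*c + 5: ((not (12*c + 3*t != -3)) -> 2*c < 2*e - 1) and (12*c + 3*t != -3 -> 4*cnt < 2*t - 13)
Before skip: ((not (12*c + 3*t != -3)) -> 2*c < 2*e - 1) and (12*c + 3*t != -3 -> 4*cnt < 2*t - 13)
The weakest precondition is ((not (12*c + 3*t != -3)) -> 2*c < 2*e - 1) and (12*c + 3*t != -3 -> 4*cnt < 2*t - 13).
Check whether ((not (12*c + 3*t != -3)) -> 2*c < 2*e - 1) and (12*c + 3*t != -3 -> 2*t > 29) and cnt = 5 implies it.
Countermodel: at the initial state c = -5, cnt = 5, e = 0, t = 16, the precondition holds but the weakest precondition fails.
Answer: invalid


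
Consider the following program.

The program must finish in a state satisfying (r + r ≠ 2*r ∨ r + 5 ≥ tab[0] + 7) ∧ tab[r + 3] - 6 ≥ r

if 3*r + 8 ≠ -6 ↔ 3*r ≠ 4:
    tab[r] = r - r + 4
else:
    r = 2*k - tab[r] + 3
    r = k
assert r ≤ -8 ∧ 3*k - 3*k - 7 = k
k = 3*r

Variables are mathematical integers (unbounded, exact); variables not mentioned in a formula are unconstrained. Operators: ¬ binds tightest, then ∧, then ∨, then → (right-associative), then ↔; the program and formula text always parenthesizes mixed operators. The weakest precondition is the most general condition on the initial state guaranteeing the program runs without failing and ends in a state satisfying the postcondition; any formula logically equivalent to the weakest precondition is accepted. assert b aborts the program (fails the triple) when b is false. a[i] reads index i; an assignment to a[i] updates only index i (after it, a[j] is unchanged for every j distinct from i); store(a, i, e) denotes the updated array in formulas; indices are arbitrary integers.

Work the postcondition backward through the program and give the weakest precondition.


Working backward. After the program, the postcondition (r + r ≠ 2*r ∨ r + 5 ≥ tab[0] + 7) ∧ tab[r + 3] - 6 ≥ r must hold; in canonical form it is r ≥ tab[0] + 2 ∧ tab[r + 3] ≥ r + 6.
Before k := 3*r: r ≥ tab[0] + 2 ∧ tab[r + 3] ≥ r + 6
Before assert r ≤ -8 ∧ 3*k - 3*k - 7 = k: r ≤ -8 ∧ k = -7 ∧ r ≥ tab[0] + 2 ∧ tab[r + 3] ≥ r + 6
Then branch requires r ≤ -8 ∧ k = -7 ∧ r ≥ store(tab, r, 4)[0] + 2 ∧ store(tab, r, 4)[r + 3] ≥ r + 6; else branch requires k ≤ -8 ∧ k = -7 ∧ k ≥ tab[0] + 2 ∧ tab[k + 3] ≥ k + 6.
Before the if: ((3*r ≠ -14 ↔ 3*r ≠ 4) → (r ≤ -8 ∧ k = -7 ∧ r ≥ store(tab, r, 4)[0] + 2 ∧ store(tab, r, 4)[r + 3] ≥ r + 6)) ∧ ((¬(3*r ≠ -14 ↔ 3*r ≠ 4)) → (k ≤ -8 ∧ k = -7 ∧ k ≥ tab[0] + 2 ∧ tab[k + 3] ≥ k + 6))
Answer: WP = ((3*r ≠ -14 ↔ 3*r ≠ 4) → (r ≤ -8 ∧ k = -7 ∧ r ≥ store(tab, r, 4)[0] + 2 ∧ store(tab, r, 4)[r + 3] ≥ r + 6)) ∧ ((¬(3*r ≠ -14 ↔ 3*r ≠ 4)) → (k ≤ -8 ∧ k = -7 ∧ k ≥ tab[0] + 2 ∧ tab[k + 3] ≥ k + 6))


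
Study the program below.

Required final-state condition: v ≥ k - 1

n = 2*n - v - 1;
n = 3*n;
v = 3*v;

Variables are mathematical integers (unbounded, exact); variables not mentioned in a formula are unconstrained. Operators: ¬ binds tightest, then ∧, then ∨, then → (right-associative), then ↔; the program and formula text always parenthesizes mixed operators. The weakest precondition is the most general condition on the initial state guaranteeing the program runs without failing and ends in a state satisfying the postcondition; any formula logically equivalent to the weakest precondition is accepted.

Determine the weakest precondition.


Working backward. After the program, v ≥ k - 1 must hold.
Before v := 3*v: 3*v ≥ k - 1
Before n := 3*n: 3*v ≥ k - 1
Before n := 2*n - v - 1: 3*v ≥ k - 1
Answer: WP = 3*v ≥ k - 1


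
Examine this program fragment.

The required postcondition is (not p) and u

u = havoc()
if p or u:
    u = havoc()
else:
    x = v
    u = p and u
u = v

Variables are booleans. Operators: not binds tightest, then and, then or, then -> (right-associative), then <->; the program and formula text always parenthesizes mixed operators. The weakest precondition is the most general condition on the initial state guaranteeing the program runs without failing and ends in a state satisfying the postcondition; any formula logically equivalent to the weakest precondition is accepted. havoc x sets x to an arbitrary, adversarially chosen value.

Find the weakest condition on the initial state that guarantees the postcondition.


Working backward. After the program, (not p) and u must hold.
Before u := v: (not p) and v
Then branch requires (not p) and v; else branch requires (not p) and v.
Before the if: ((p or u) -> ((not p) and v)) and ((not (p or u)) -> ((not p) and v))
Before havoc u: (not p) and v and (p -> ((not p) and v)) and ((not p) -> ((not p) and v))
Answer: WP = (not p) and v and (p -> ((not p) and v)) and ((not p) -> ((not p) and v))


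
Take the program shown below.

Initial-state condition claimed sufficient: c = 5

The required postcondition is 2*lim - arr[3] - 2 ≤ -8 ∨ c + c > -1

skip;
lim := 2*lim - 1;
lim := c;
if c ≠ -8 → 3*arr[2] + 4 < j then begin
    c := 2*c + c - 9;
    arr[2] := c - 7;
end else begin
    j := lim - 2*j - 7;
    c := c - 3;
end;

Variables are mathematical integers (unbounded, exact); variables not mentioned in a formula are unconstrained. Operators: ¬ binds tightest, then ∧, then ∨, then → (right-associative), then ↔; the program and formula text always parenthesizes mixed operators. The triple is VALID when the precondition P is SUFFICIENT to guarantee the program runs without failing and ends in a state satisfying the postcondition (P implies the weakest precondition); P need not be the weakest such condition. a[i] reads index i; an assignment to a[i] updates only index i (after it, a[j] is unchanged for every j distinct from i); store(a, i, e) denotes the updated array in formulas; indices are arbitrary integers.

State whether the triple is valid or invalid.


Working backward. After the program, the postcondition 2*lim - arr[3] - 2 ≤ -8 ∨ c + c > -1 must hold; in canonical form it is 2*lim ≤ arr[3] - 6 ∨ 2*c > -1.
Then branch requires 2*lim ≤ arr[3] - 6 ∨ 6*c > 17; else branch requires 2*lim ≤ arr[3] - 6 ∨ 2*c > 5.
Before the if: ((c ≠ -8 → 3*arr[2] < j - 4) → (2*lim ≤ arr[3] - 6 ∨ 6*c > 17)) ∧ ((¬(c ≠ -8 → 3*arr[2] < j - 4)) → (2*lim ≤ arr[3] - 6 ∨ 2*c > 5))
Before lim := c: ((c ≠ -8 → 3*arr[2] < j - 4) → (2*c ≤ arr[3] - 6 ∨ 6*c > 17)) ∧ ((¬(c ≠ -8 → 3*arr[2] < j - 4)) → (2*c ≤ arr[3] - 6 ∨ 2*c > 5))
Before lim := 2*lim - 1: ((c ≠ -8 → 3*arr[2] < j - 4) → (2*c ≤ arr[3] - 6 ∨ 6*c > 17)) ∧ ((¬(c ≠ -8 → 3*arr[2] < j - 4)) → (2*c ≤ arr[3] - 6 ∨ 2*c > 5))
Before skip: ((c ≠ -8 → 3*arr[2] < j - 4) → (2*c ≤ arr[3] - 6 ∨ 6*c > 17)) ∧ ((¬(c ≠ -8 → 3*arr[2] < j - 4)) → (2*c ≤ arr[3] - 6 ∨ 2*c > 5))
The weakest precondition is ((c ≠ -8 → 3*arr[2] < j - 4) → (2*c ≤ arr[3] - 6 ∨ 6*c > 17)) ∧ ((¬(c ≠ -8 → 3*arr[2] < j - 4)) → (2*c ≤ arr[3] - 6 ∨ 2*c > 5)).
Check whether c = 5 implies it.
Every state satisfying the precondition satisfies the weakest precondition: the implication holds.
Answer: valid


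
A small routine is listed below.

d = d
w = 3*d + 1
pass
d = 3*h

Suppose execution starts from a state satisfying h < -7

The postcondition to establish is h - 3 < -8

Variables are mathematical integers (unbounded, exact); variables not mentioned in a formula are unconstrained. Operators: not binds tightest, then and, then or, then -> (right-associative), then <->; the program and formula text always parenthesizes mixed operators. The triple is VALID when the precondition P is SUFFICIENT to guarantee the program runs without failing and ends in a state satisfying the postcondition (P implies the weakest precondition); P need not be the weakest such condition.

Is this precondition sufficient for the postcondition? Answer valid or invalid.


Working backward. After the program, the postcondition h - 3 < -8 must hold; in canonical form it is h < -5.
Before d := 3*h: h < -5
Before skip: h < -5
Before w := 3*d + 1: h < -5
Before d := d: h < -5
The weakest precondition is h < -5.
Check whether h < -7 implies it.
Every state satisfying the precondition satisfies the weakest precondition: the implication holds.
Answer: valid


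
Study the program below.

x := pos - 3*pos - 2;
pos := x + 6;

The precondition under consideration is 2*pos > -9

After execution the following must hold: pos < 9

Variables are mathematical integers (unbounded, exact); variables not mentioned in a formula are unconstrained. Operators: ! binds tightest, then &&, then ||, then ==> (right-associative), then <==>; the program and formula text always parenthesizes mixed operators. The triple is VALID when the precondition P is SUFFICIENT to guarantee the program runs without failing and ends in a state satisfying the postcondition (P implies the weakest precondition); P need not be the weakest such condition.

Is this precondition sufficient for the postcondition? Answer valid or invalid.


Working backward. After the program, pos < 9 must hold.
Before pos := x + 6: x < 3
Before x := pos - 3*pos - 2: 2*pos > -5
The weakest precondition is 2*pos > -5.
Check whether 2*pos > -9 implies it.
Countermodel: at the initial state pos = -4, the precondition holds but the weakest precondition fails.
Answer: invalid


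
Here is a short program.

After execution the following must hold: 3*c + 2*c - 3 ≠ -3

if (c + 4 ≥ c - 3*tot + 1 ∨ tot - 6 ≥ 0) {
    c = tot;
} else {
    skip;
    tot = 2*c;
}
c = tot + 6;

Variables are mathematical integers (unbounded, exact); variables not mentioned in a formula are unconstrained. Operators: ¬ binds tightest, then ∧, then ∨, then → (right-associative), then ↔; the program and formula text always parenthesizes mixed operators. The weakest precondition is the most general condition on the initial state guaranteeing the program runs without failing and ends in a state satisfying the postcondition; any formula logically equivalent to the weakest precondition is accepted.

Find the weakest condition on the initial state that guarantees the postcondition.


Working backward. After the program, the postcondition 3*c + 2*c - 3 ≠ -3 must hold; in canonical form it is 5*c ≠ 0.
Before c := tot + 6: 5*tot ≠ -30
Then branch requires 5*tot ≠ -30; else branch requires 10*c ≠ -30.
Before the if: ((3*tot ≥ -3 ∨ tot ≥ 6) → 5*tot ≠ -30) ∧ ((¬(3*tot ≥ -3 ∨ tot ≥ 6)) → 10*c ≠ -30)
Answer: WP = ((3*tot ≥ -3 ∨ tot ≥ 6) → 5*tot ≠ -30) ∧ ((¬(3*tot ≥ -3 ∨ tot ≥ 6)) → 10*c ≠ -30)


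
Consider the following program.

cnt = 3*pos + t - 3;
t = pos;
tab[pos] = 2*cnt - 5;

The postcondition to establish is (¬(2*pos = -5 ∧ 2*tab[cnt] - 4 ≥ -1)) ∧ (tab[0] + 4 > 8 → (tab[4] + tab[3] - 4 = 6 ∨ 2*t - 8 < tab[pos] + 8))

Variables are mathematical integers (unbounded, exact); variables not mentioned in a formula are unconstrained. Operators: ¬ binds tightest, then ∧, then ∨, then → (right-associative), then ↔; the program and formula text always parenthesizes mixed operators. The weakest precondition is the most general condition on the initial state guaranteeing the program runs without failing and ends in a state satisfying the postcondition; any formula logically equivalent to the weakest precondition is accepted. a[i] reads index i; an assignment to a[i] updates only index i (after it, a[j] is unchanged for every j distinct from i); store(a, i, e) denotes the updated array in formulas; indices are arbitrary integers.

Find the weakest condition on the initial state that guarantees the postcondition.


Working backward. After the program, the postcondition (¬(2*pos = -5 ∧ 2*tab[cnt] - 4 ≥ -1)) ∧ (tab[0] + 4 > 8 → (tab[4] + tab[3] - 4 = 6 ∨ 2*t - 8 < tab[pos] + 8)) must hold; in canonical form it is (¬(2*pos = -5 ∧ 2*tab[cnt] ≥ 3)) ∧ (tab[0] > 4 → (tab[3] + tab[4] = 10 ∨ 2*t < tab[pos] + 16)).
Before tab[pos] := 2*cnt - 5: (¬(2*pos = -5 ∧ 2*store(tab, pos, 2*cnt - 5)[cnt] ≥ 3)) ∧ (store(tab, pos, 2*cnt - 5)[0] > 4 → (store(tab, pos, 2*cnt - 5)[3] + store(tab, pos, 2*cnt - 5)[4] = 10 ∨ 2*t < store(tab, pos, 2*cnt - 5)[pos] + 16))
Before t := pos: (¬(2*pos = -5 ∧ 2*store(tab, pos, 2*cnt - 5)[cnt] ≥ 3)) ∧ (store(tab, pos, 2*cnt - 5)[0] > 4 → (store(tab, pos, 2*cnt - 5)[3] + store(tab, pos, 2*cnt - 5)[4] = 10 ∨ 2*pos < store(tab, pos, 2*cnt - 5)[pos] + 16))
Before cnt := 3*pos + t - 3: (¬(2*pos = -5 ∧ 2*store(tab, pos, 6*pos + 2*t - 11)[3*pos + t - 3] ≥ 3)) ∧ (store(tab, pos, 6*pos + 2*t - 11)[0] > 4 → (store(tab, pos, 6*pos + 2*t - 11)[3] + store(tab, pos, 6*pos + 2*t - 11)[4] = 10 ∨ 2*pos < store(tab, pos, 6*pos + 2*t - 11)[pos] + 16))
Answer: WP = (¬(2*pos = -5 ∧ 2*store(tab, pos, 6*pos + 2*t - 11)[3*pos + t - 3] ≥ 3)) ∧ (store(tab, pos, 6*pos + 2*t - 11)[0] > 4 → (store(tab, pos, 6*pos + 2*t - 11)[3] + store(tab, pos, 6*pos + 2*t - 11)[4] = 10 ∨ 2*pos < store(tab, pos, 6*pos + 2*t - 11)[pos] + 16))


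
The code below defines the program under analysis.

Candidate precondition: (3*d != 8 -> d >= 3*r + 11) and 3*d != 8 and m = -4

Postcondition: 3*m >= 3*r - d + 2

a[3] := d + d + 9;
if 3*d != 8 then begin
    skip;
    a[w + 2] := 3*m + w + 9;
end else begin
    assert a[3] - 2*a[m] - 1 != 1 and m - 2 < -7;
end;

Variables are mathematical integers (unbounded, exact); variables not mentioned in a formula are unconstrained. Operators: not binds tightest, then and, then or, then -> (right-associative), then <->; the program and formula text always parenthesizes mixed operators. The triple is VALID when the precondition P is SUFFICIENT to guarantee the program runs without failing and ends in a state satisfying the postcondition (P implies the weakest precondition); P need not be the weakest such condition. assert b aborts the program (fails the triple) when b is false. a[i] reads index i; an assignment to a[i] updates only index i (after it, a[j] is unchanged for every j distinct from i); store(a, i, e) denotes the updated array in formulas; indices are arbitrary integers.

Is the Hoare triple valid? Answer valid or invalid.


Working backward. After the program, the postcondition 3*m >= 3*r - d + 2 must hold; in canonical form it is d + 3*m >= 3*r + 2.
Then branch requires d + 3*m >= 3*r + 2; else branch requires a[3] != 2*a[m] + 2 and m < -5 and d + 3*m >= 3*r + 2.
Before the if: (3*d != 8 -> d + 3*m >= 3*r + 2) and ((not (3*d != 8)) -> (a[3] != 2*a[m] + 2 and m < -5 and d + 3*m >= 3*r + 2))
Before a[3] := d + d + 9: (3*d != 8 -> d + 3*m >= 3*r + 2) and ((not (3*d != 8)) -> (2*d != 2*store(a, 3, 2*d + 9)[m] - 7 and m < -5 and d + 3*m >= 3*r + 2))
The weakest precondition is (3*d != 8 -> d + 3*m >= 3*r + 2) and ((not (3*d != 8)) -> (2*d != 2*store(a, 3, 2*d + 9)[m] - 7 and m < -5 and d + 3*m >= 3*r + 2)).
Check whether (3*d != 8 -> d >= 3*r + 11) and 3*d != 8 and m = -4 implies it.
Countermodel: at the initial state a = {[-4] = 0, [3] = 0, elsewhere 0}, d = 2, m = -4, r = -3, the precondition holds but the weakest precondition fails.
Answer: invalid


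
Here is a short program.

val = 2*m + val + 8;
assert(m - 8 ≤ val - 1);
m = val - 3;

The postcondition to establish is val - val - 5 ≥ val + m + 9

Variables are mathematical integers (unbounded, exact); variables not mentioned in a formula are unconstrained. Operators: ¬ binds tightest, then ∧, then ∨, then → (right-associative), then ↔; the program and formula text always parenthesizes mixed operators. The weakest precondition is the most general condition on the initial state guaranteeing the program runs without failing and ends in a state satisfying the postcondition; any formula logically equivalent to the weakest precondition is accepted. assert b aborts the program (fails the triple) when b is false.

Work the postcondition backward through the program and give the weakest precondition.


Working backward. After the program, the postcondition val - val - 5 ≥ val + m + 9 must hold; in canonical form it is m + val ≤ -14.
Before m := val - 3: 2*val ≤ -11
Before assert m - 8 ≤ val - 1: m ≤ val + 7 ∧ 2*val ≤ -11
Before val := 2*m + val + 8: m + val ≥ -15 ∧ 4*m + 2*val ≤ -27
Answer: WP = m + val ≥ -15 ∧ 4*m + 2*val ≤ -27


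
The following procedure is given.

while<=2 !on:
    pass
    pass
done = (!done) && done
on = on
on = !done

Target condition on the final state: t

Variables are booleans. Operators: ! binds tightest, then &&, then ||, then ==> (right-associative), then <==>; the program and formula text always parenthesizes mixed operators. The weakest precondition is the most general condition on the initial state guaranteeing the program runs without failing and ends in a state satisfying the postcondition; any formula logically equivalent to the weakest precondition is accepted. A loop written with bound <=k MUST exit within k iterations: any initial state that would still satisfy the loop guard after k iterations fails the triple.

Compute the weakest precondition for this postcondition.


Working backward. After the program, t must hold.
Before on := !done: t
Before on := on: t
Before done := (!done) && done: t
Before the loop (bound <=2), unroll the exhaustion recursion (WP_0 = exit-now case; WP_j = one more guarded iteration, up to j = 2):
  WP_0: on && t
  WP_1: ((!on) ==> (on && t)) && (on ==> t)
  WP_2: ((!on) ==> (((!on) ==> (on && t)) && (on ==> t))) && (on ==> t)
So before the loop: ((!on) ==> (((!on) ==> (on && t)) && (on ==> t))) && (on ==> t)
Answer: WP = ((!on) ==> (((!on) ==> (on && t)) && (on ==> t))) && (on ==> t)


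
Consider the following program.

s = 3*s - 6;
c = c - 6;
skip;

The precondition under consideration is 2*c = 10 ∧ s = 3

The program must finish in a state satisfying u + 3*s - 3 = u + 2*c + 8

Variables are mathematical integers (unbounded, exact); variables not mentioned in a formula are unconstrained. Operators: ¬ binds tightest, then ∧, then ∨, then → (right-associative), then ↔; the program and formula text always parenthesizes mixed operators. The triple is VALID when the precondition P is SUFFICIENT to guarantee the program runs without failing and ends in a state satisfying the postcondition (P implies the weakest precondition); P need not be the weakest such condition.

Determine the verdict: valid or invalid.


Working backward. After the program, the postcondition u + 3*s - 3 = u + 2*c + 8 must hold; in canonical form it is 3*s = 2*c + 11.
Before skip: 3*s = 2*c + 11
Before c := c - 6: 3*s = 2*c - 1
Before s := 3*s - 6: 9*s = 2*c + 17
The weakest precondition is 9*s = 2*c + 17.
Check whether 2*c = 10 ∧ s = 3 implies it.
Every state satisfying the precondition satisfies the weakest precondition: the implication holds.
Answer: valid


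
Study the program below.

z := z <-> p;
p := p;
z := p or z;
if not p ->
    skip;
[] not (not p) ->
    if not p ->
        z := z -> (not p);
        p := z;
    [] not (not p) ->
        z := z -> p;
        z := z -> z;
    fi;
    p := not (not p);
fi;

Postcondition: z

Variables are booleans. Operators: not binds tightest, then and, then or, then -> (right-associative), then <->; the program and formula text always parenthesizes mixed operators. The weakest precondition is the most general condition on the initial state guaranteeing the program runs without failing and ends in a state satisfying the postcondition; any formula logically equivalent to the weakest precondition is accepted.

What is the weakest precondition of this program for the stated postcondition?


Working backward. After the program, z must hold.
Then branch requires z; else branch requires (not p) -> (z -> (not p)).
Before the if: ((not p) -> z) and (p -> ((not p) -> (z -> (not p))))
Before z := p or z: ((not p) -> (p or z)) and (p -> ((not p) -> ((p or z) -> (not p))))
Before p := p: ((not p) -> (p or z)) and (p -> ((not p) -> ((p or z) -> (not p))))
Before z := z <-> p: ((not p) -> (p or (z <-> p))) and (p -> ((not p) -> ((p or (z <-> p)) -> (not p))))
Answer: WP = ((not p) -> (p or (z <-> p))) and (p -> ((not p) -> ((p or (z <-> p)) -> (not p))))


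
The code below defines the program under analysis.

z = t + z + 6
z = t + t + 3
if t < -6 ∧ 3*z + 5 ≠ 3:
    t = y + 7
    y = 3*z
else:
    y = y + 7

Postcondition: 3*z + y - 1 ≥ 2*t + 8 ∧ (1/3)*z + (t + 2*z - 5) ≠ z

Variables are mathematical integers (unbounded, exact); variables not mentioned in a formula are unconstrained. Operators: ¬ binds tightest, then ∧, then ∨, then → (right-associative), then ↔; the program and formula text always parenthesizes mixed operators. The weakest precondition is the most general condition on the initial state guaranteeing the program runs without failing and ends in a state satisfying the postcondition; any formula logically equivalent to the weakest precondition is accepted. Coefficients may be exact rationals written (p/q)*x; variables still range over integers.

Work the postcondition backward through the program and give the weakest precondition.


Working backward. After the program, the postcondition 3*z + y - 1 ≥ 2*t + 8 ∧ (1/3)*z + (t + 2*z - 5) ≠ z must hold; in canonical form it is y + 3*z ≥ 2*t + 9 ∧ t + (4/3)*z ≠ 5.
Then branch requires 6*z ≥ 2*y + 23 ∧ y + (4/3)*z ≠ -2; else branch requires y + 3*z ≥ 2*t + 2 ∧ t + (4/3)*z ≠ 5.
Before the if: ((t < -6 ∧ 3*z ≠ -2) → (6*z ≥ 2*y + 23 ∧ y + (4/3)*z ≠ -2)) ∧ ((¬(t < -6 ∧ 3*z ≠ -2)) → (y + 3*z ≥ 2*t + 2 ∧ t + (4/3)*z ≠ 5))
Before z := t + t + 3: ((t < -6 ∧ 6*t ≠ -11) → (12*t ≥ 2*y + 5 ∧ (8/3)*t + y ≠ -6)) ∧ ((¬(t < -6 ∧ 6*t ≠ -11)) → (4*t + y ≥ -7 ∧ (11/3)*t ≠ 1))
Before z := t + z + 6: ((t < -6 ∧ 6*t ≠ -11) → (12*t ≥ 2*y + 5 ∧ (8/3)*t + y ≠ -6)) ∧ ((¬(t < -6 ∧ 6*t ≠ -11)) → (4*t + y ≥ -7 ∧ (11/3)*t ≠ 1))
Answer: WP = ((t < -6 ∧ 6*t ≠ -11) → (12*t ≥ 2*y + 5 ∧ (8/3)*t + y ≠ -6)) ∧ ((¬(t < -6 ∧ 6*t ≠ -11)) → (4*t + y ≥ -7 ∧ (11/3)*t ≠ 1))


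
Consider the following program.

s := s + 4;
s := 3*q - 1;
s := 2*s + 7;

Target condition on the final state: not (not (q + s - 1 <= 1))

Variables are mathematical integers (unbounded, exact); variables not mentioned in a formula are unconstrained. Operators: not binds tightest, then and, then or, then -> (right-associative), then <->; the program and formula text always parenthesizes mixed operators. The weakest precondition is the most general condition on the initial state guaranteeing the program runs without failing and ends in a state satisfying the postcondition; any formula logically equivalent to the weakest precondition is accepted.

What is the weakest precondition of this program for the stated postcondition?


Working backward. After the program, the postcondition not (not (q + s - 1 <= 1)) must hold; in canonical form it is q + s <= 2.
Before s := 2*s + 7: q + 2*s <= -5
Before s := 3*q - 1: 7*q <= -3
Before s := s + 4: 7*q <= -3
Answer: WP = 7*q <= -3


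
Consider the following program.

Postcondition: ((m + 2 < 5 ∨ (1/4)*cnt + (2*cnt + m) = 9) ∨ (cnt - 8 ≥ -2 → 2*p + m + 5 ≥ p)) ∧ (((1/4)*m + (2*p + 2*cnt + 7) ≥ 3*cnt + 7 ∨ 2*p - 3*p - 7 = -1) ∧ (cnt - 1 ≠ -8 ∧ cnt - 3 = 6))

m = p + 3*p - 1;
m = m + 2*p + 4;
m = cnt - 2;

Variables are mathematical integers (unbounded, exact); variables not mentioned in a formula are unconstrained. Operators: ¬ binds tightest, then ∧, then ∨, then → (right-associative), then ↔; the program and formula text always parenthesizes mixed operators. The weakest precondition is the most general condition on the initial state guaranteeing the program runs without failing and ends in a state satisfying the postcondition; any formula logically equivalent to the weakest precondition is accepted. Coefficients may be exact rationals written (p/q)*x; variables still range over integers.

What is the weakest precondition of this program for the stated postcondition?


Working backward. After the program, the postcondition ((m + 2 < 5 ∨ (1/4)*cnt + (2*cnt + m) = 9) ∨ (cnt - 8 ≥ -2 → 2*p + m + 5 ≥ p)) ∧ (((1/4)*m + (2*p + 2*cnt + 7) ≥ 3*cnt + 7 ∨ 2*p - 3*p - 7 = -1) ∧ (cnt - 1 ≠ -8 ∧ cnt - 3 = 6)) must hold; in canonical form it is (m < 3 ∨ (9/4)*cnt + m = 9 ∨ (cnt ≥ 6 → m + p ≥ -5)) ∧ ((1/4)*m + 2*p ≥ cnt ∨ p = -6) ∧ cnt ≠ -7 ∧ cnt = 9.
Before m := cnt - 2: (cnt < 5 ∨ (13/4)*cnt = 11 ∨ (cnt ≥ 6 → cnt + p ≥ -3)) ∧ (2*p ≥ (3/4)*cnt + 1/2 ∨ p = -6) ∧ cnt ≠ -7 ∧ cnt = 9
Before m := m + 2*p + 4: (cnt < 5 ∨ (13/4)*cnt = 11 ∨ (cnt ≥ 6 → cnt + p ≥ -3)) ∧ (2*p ≥ (3/4)*cnt + 1/2 ∨ p = -6) ∧ cnt ≠ -7 ∧ cnt = 9
Before m := p + 3*p - 1: (cnt < 5 ∨ (13/4)*cnt = 11 ∨ (cnt ≥ 6 → cnt + p ≥ -3)) ∧ (2*p ≥ (3/4)*cnt + 1/2 ∨ p = -6) ∧ cnt ≠ -7 ∧ cnt = 9
Answer: WP = (cnt < 5 ∨ (13/4)*cnt = 11 ∨ (cnt ≥ 6 → cnt + p ≥ -3)) ∧ (2*p ≥ (3/4)*cnt + 1/2 ∨ p = -6) ∧ cnt ≠ -7 ∧ cnt = 9


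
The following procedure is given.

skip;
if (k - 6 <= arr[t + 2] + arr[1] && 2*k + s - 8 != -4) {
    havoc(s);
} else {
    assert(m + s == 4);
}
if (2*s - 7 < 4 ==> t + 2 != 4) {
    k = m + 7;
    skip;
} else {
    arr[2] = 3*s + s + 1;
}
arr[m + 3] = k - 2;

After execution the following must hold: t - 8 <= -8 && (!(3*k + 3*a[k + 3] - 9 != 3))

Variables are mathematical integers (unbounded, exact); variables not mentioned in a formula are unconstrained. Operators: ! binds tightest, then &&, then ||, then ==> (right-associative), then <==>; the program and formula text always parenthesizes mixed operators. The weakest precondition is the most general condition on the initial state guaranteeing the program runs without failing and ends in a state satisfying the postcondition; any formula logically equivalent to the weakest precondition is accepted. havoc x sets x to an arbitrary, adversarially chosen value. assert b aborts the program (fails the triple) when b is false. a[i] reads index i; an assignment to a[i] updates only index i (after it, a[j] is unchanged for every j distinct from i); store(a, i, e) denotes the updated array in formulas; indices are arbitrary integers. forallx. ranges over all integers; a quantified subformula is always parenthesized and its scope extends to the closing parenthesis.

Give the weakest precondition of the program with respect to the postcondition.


Working backward. After the program, the postcondition t - 8 <= -8 && (!(3*k + 3*a[k + 3] - 9 != 3)) must hold; in canonical form it is t <= 0 && (!(3*a[k + 3] + 3*k != 12)).
Before arr[m + 3] := k - 2: t <= 0 && (!(3*a[k + 3] + 3*k != 12))
Then branch requires t <= 0 && (!(3*a[m + 10] + 3*m != -9)); else branch requires t <= 0 && (!(3*a[k + 3] + 3*k != 12)).
Before the if: ((2*s < 11 ==> t != 2) ==> (t <= 0 && (!(3*a[m + 10] + 3*m != -9)))) && ((!(2*s < 11 ==> t != 2)) ==> (t <= 0 && (!(3*a[k + 3] + 3*k != 12))))
Then branch requires forall s_1. (((2*s_1 < 11 ==> t != 2) ==> (t <= 0 && (!(3*a[m + 10] + 3*m != -9)))) && ((!(2*s_1 < 11 ==> t != 2)) ==> (t <= 0 && (!(3*a[k + 3] + 3*k != 12))))); else branch requires m + s == 4 && ((2*s < 11 ==> t != 2) ==> (t <= 0 && (!(3*a[m + 10] + 3*m != -9)))) && ((!(2*s < 11 ==> t != 2)) ==> (t <= 0 && (!(3*a[k + 3] + 3*k != 12)))).
Before the if: ((k <= arr[t + 2] + arr[1] + 6 && 2*k + s != 4) ==> (forall s_1. (((2*s_1 < 11 ==> t != 2) ==> (t <= 0 && (!(3*a[m + 10] + 3*m != -9)))) && ((!(2*s_1 < 11 ==> t != 2)) ==> (t <= 0 && (!(3*a[k + 3] + 3*k != 12))))))) && ((!(k <= arr[t + 2] + arr[1] + 6 && 2*k + s != 4)) ==> (m + s == 4 && ((2*s < 11 ==> t != 2) ==> (t <= 0 && (!(3*a[m + 10] + 3*m != -9)))) && ((!(2*s < 11 ==> t != 2)) ==> (t <= 0 && (!(3*a[k + 3] + 3*k != 12))))))
Before skip: ((k <= arr[t + 2] + arr[1] + 6 && 2*k + s != 4) ==> (forall s_1. (((2*s_1 < 11 ==> t != 2) ==> (t <= 0 && (!(3*a[m + 10] + 3*m != -9)))) && ((!(2*s_1 < 11 ==> t != 2)) ==> (t <= 0 && (!(3*a[k + 3] + 3*k != 12))))))) && ((!(k <= arr[t + 2] + arr[1] + 6 && 2*k + s != 4)) ==> (m + s == 4 && ((2*s < 11 ==> t != 2) ==> (t <= 0 && (!(3*a[m + 10] + 3*m != -9)))) && ((!(2*s < 11 ==> t != 2)) ==> (t <= 0 && (!(3*a[k + 3] + 3*k != 12))))))
Answer: WP = ((k <= arr[t + 2] + arr[1] + 6 && 2*k + s != 4) ==> (forall s_1. (((2*s_1 < 11 ==> t != 2) ==> (t <= 0 && (!(3*a[m + 10] + 3*m != -9)))) && ((!(2*s_1 < 11 ==> t != 2)) ==> (t <= 0 && (!(3*a[k + 3] + 3*k != 12))))))) && ((!(k <= arr[t + 2] + arr[1] + 6 && 2*k + s != 4)) ==> (m + s == 4 && ((2*s < 11 ==> t != 2) ==> (t <= 0 && (!(3*a[m + 10] + 3*m != -9)))) && ((!(2*s < 11 ==> t != 2)) ==> (t <= 0 && (!(3*a[k + 3] + 3*k != 12))))))
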